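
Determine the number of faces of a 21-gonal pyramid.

A pyramid on an n-gon base has one n-gon and n triangles: V = 21 + 1 = 22, E = 2·21 = 42, F = 21 + 1 = 22.

22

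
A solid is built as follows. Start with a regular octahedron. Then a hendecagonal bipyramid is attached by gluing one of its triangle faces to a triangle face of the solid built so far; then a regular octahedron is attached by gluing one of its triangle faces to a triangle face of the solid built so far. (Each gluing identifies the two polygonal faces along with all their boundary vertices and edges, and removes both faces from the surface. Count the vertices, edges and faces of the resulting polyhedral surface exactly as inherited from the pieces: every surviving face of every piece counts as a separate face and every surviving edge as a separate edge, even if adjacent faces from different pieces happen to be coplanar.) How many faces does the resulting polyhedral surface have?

34

A regular octahedron: V=6, E=12, F=8.
Attach a hendecagonal bipyramid (V=13, E=33, F=22) along a 3-gon: merge 3 vertices and 3 edges, delete both glued faces → V=16, E=42, F=28.
Attach a regular octahedron (V=6, E=12, F=8) along a 3-gon: merge 3 vertices and 3 edges, delete both glued faces → V=19, E=51, F=34.
Check: V − E + F = 19 − 51 + 34 = 2.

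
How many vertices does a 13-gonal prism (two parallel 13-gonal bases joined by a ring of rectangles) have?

26

A prism on an n-gon has two n-gon bases and n rectangular sides: V = 2·13 = 26, E = 3·13 = 39, F = 13 + 2 = 15.
Check: V − E + F = 26 − 39 + 15 = 2.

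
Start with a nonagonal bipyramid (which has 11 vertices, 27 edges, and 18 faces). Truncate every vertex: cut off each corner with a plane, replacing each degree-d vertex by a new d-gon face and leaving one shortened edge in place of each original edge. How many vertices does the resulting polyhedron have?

54

Truncation replaces each original edge-end by a new vertex, so V′ = 2E = 54.
Each original edge survives, and each old vertex of degree d contributes d new edges; summing degrees gives Σd = 2E, so E′ = E + 2E = 3E = 81.
Each original face survives and each original vertex becomes one new face: F′ = F + V = 29.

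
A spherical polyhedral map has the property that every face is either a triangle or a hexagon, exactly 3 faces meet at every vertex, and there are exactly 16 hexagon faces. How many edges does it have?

54

Let x be the number of triangles; then F = 16 + x.
Edge–face incidences: 2E = 6·16 + 3·x = 96 + 3x.
Every vertex has degree 3, so 3V = 2E.
Euler: V − E + F = 2 ⇒ (2E)/3 − E + (16 + x) = 2.
Multiply by 6: 2·(2E) − 3·(2E) + 6·(16 + x) = 12, i.e. 96 + 6x − (96 + 3x) = 12.
Collecting terms: 3x = 12, so x = 4.
Then 2E = 96 + 3·4 = 108, so E = 54, V = 2E/3 = 36, F = 16 + 4 = 20.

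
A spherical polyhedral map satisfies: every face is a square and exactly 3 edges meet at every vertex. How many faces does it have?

Each face has 4 edges and each edge borders two faces, so 2E = 4F.
Each vertex has degree 3, so 3V = 2E and hence V = 4F/3.
Euler: V − E + F = 2 ⇒ (4F/3) − (4F/2) + F = 2.
Multiply by 6: (8 − 12 + 6)F = 12, i.e. 2F = 12.
So F = 6, E = 4·6/2 = 12, V = 4·6/3 = 8.

6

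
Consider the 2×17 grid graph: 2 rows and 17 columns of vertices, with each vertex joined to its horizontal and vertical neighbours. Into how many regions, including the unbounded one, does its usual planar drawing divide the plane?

17

The grid has V = 2·17 = 34 vertices and E = 2·16 + 17·1 = 49 edges.
F = 2 − V + E = 2 − 34 + 49 = 17.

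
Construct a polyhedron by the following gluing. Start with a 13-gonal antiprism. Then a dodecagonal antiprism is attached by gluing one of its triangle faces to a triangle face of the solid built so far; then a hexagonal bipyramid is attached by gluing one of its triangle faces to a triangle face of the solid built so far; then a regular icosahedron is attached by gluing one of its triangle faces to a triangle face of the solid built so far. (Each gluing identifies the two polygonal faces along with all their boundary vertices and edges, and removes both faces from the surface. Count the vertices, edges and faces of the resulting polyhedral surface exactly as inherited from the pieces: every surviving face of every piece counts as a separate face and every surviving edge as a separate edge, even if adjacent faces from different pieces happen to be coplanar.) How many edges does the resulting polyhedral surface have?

A 13-gonal antiprism: V=26, E=52, F=28.
Attach a dodecagonal antiprism (V=24, E=48, F=26) along a 3-gon: merge 3 vertices and 3 edges, delete both glued faces → V=47, E=97, F=52.
Attach a hexagonal bipyramid (V=8, E=18, F=12) along a 3-gon: merge 3 vertices and 3 edges, delete both glued faces → V=52, E=112, F=62.
Attach a regular icosahedron (V=12, E=30, F=20) along a 3-gon: merge 3 vertices and 3 edges, delete both glued faces → V=61, E=139, F=80.
Check: V − E + F = 61 − 139 + 80 = 2.

139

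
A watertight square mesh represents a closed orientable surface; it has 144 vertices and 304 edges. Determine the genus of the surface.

5

Every face is a square and each edge borders two faces, so 4F = 2·304, giving F = 152.
χ = V − E + F = 144 − 304 + 152 = -8.
For a closed orientable surface χ = 2 − 2g, so g = (2 − (-8))/2 = 5.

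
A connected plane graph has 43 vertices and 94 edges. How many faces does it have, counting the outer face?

Euler's formula for a connected plane graph: V − E + F = 2, so F = 2 − 43 + 94 = 53.

53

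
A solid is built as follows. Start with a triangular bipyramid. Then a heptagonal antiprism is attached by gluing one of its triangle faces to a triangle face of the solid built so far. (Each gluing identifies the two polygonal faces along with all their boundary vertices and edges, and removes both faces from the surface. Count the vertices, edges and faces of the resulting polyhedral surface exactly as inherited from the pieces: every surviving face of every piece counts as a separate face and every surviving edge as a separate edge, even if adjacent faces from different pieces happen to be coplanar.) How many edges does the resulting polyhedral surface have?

A triangular bipyramid: V=5, E=9, F=6.
Attach a heptagonal antiprism (V=14, E=28, F=16) along a 3-gon: merge 3 vertices and 3 edges, delete both glued faces → V=16, E=34, F=20.
Check: V − E + F = 16 − 34 + 20 = 2.

34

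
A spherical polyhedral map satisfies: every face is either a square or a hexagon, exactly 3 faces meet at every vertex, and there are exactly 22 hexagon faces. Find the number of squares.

6

Let x be the number of squares; then F = 22 + x.
Edge–face incidences: 2E = 6·22 + 4·x = 132 + 4x.
Every vertex has degree 3, so 3V = 2E.
Euler: V − E + F = 2 ⇒ (2E)/3 − E + (22 + x) = 2.
Multiply by 6: 2·(2E) − 3·(2E) + 6·(22 + x) = 12, i.e. 132 + 6x − (132 + 4x) = 12.
Collecting terms: 2x = 12, so x = 6.
Then 2E = 132 + 4·6 = 156, so E = 78, V = 2E/3 = 52, F = 22 + 6 = 28.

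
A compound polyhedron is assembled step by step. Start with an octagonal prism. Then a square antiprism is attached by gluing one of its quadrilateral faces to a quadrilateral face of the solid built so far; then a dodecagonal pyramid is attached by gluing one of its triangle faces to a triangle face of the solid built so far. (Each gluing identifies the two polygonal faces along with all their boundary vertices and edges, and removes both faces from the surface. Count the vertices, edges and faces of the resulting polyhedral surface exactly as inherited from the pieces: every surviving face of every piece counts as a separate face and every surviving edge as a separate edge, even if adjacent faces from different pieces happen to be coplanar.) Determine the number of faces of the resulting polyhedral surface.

29

An octagonal prism: V=16, E=24, F=10.
Attach a square antiprism (V=8, E=16, F=10) along a 4-gon: merge 4 vertices and 4 edges, delete both glued faces → V=20, E=36, F=18.
Attach a dodecagonal pyramid (V=13, E=24, F=13) along a 3-gon: merge 3 vertices and 3 edges, delete both glued faces → V=30, E=57, F=29.
Check: V − E + F = 30 − 57 + 29 = 2.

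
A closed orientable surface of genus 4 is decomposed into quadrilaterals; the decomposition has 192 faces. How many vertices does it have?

186

χ = 2 − 2·4 = -6, and every face is a square so 4F = 2E.
E = 4·192/2 = 384. Then V = -6 + E − F = -6 + 384 − 192 = 186.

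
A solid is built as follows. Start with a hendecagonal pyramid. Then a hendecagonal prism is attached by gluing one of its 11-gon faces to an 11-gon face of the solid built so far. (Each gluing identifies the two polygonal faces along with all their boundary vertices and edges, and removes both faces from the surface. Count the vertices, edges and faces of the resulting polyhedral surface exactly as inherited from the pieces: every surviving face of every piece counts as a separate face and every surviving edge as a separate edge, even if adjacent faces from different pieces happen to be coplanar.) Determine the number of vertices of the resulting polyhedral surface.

A hendecagonal pyramid: V=12, E=22, F=12.
Attach a hendecagonal prism (V=22, E=33, F=13) along an 11-gon: merge 11 vertices and 11 edges, delete both glued faces → V=23, E=44, F=23.
Check: V − E + F = 23 − 44 + 23 = 2.

23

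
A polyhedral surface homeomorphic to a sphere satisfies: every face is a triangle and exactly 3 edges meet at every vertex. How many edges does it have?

6

Each face has 3 edges and each edge borders two faces, so 2E = 3F.
Each vertex has degree 3, so 3V = 2E and hence V = 3F/3.
Euler: V − E + F = 2 ⇒ (3F/3) − (3F/2) + F = 2.
Multiply by 6: (6 − 9 + 6)F = 12, i.e. 3F = 12.
So F = 4, E = 3·4/2 = 6, V = 3·4/3 = 4.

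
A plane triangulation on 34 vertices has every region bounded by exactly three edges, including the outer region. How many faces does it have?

In a plane triangulation 3F = 2E and V − E + F = 2, so F = 2V − 4 = 2·34 − 4 = 64.

64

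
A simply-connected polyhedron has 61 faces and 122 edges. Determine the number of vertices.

Here V − E + F = 2.
V = 2 + E − F = 2 + 122 − 61 = 63.

63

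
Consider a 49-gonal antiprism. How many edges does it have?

196

An antiprism on an n-gon has two n-gon caps and 2n triangles: V = 2·49 = 98, E = 4·49 = 196, F = 2·49 + 2 = 100.
Check: V − E + F = 98 − 196 + 100 = 2.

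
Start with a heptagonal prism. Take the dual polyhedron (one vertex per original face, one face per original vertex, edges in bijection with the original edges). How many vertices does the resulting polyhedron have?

9

The base solid has V = 14, E = 21, F = 9.
The dual swaps V and F and preserves E: V′ = F = 9, E′ = E = 21, F′ = V = 14.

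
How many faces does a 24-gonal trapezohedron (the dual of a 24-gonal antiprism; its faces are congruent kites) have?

48

The n-trapezohedron (dual of the n-antiprism) has V = 2·24 + 2 = 50, E = 4·24 = 96, F = 2·24 = 48.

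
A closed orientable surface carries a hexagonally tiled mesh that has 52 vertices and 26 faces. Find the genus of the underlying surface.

Every face is a hexagon, so 2E = 6·26 = 156, giving E = 78.
χ = V − E + F = 52 − 78 + 26 = 0.
For a closed orientable surface χ = 2 − 2g, so g = (2 − (0))/2 = 1.

1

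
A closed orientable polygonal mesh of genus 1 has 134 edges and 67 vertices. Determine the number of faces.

For a closed orientable surface of genus 1, χ = 2 − 2·1 = 0.
F = 0 − V + E = 0 − 67 + 134 = 67.

67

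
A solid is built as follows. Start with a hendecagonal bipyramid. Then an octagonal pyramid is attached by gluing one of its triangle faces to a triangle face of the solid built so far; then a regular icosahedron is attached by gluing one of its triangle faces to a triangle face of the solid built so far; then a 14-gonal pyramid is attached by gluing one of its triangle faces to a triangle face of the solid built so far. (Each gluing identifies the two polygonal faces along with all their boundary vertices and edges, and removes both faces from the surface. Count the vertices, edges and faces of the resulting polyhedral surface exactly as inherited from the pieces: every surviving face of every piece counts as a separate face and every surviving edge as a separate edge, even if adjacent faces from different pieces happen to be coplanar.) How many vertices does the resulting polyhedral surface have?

A hendecagonal bipyramid: V=13, E=33, F=22.
Attach an octagonal pyramid (V=9, E=16, F=9) along a 3-gon: merge 3 vertices and 3 edges, delete both glued faces → V=19, E=46, F=29.
Attach a regular icosahedron (V=12, E=30, F=20) along a 3-gon: merge 3 vertices and 3 edges, delete both glued faces → V=28, E=73, F=47.
Attach a 14-gonal pyramid (V=15, E=28, F=15) along a 3-gon: merge 3 vertices and 3 edges, delete both glued faces → V=40, E=98, F=60.
Check: V − E + F = 40 − 98 + 60 = 2.

40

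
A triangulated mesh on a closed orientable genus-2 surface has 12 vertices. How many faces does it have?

χ = 2 − 2·2 = -2, and every face is a triangle so 3F = 2E.
V − E + F = -2 with E = 3F/2 gives 12 − (3/2 − 1)·F = -2, so F = 28 and E = 42.

28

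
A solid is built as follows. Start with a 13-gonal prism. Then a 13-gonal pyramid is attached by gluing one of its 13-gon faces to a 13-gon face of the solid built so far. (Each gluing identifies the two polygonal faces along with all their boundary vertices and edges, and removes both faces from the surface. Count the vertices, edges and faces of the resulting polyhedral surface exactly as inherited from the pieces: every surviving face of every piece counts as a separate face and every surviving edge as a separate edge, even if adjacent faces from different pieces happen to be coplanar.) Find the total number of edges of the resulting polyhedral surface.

A 13-gonal prism: V=26, E=39, F=15.
Attach a 13-gonal pyramid (V=14, E=26, F=14) along a 13-gon: merge 13 vertices and 13 edges, delete both glued faces → V=27, E=52, F=27.
Check: V − E + F = 27 − 52 + 27 = 2.

52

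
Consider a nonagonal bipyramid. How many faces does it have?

18

A bipyramid over an n-gon has 2n triangular faces and n + 2 vertices: V = 9 + 2 = 11, E = 3·9 = 27, F = 2·9 = 18.
Check: V − E + F = 11 − 27 + 18 = 2.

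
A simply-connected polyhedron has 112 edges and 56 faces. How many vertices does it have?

58

Here V − E + F = 2.
V = 2 + E − F = 2 + 112 − 56 = 58.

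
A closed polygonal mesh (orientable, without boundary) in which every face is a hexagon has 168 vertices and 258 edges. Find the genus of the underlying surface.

Every face is a hexagon and each edge borders two faces, so 6F = 2·258, giving F = 86.
χ = V − E + F = 168 − 258 + 86 = -4.
For a closed orientable surface χ = 2 − 2g, so g = (2 − (-4))/2 = 3.

3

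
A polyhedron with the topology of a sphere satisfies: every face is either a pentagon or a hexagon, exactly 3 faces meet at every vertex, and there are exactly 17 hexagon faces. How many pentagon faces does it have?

Let x be the number of pentagons; then F = 17 + x.
Edge–face incidences: 2E = 6·17 + 5·x = 102 + 5x.
Every vertex has degree 3, so 3V = 2E.
Euler: V − E + F = 2 ⇒ (2E)/3 − E + (17 + x) = 2.
Multiply by 6: 2·(2E) − 3·(2E) + 6·(17 + x) = 12, i.e. 102 + 6x − (102 + 5x) = 12.
Collecting terms: x = 12.
Then 2E = 102 + 5·12 = 162, so E = 81, V = 2E/3 = 54, F = 17 + 12 = 29.

12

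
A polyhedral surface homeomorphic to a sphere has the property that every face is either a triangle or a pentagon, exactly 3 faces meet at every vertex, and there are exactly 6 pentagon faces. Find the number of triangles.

2

Let x be the number of triangles; then F = 6 + x.
Edge–face incidences: 2E = 5·6 + 3·x = 30 + 3x.
Every vertex has degree 3, so 3V = 2E.
Euler: V − E + F = 2 ⇒ (2E)/3 − E + (6 + x) = 2.
Multiply by 6: 2·(2E) − 3·(2E) + 6·(6 + x) = 12, i.e. 36 + 6x − (30 + 3x) = 12.
Collecting terms: 3x + 6 = 12, so 3x = 6, so x = 2.
Then 2E = 30 + 3·2 = 36, so E = 18, V = 2E/3 = 12, F = 6 + 2 = 8.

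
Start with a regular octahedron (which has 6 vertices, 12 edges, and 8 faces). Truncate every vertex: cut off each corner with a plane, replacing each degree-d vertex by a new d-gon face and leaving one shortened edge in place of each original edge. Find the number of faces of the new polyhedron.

14

Truncation replaces each original edge-end by a new vertex, so V′ = 2E = 24.
Each original edge survives, and each old vertex of degree d contributes d new edges; summing degrees gives Σd = 2E, so E′ = E + 2E = 3E = 36.
Each original face survives and each original vertex becomes one new face: F′ = F + V = 14.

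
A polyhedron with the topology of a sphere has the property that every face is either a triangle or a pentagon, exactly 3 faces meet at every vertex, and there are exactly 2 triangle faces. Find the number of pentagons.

Let x be the number of pentagons; then F = 2 + x.
Edge–face incidences: 2E = 3·2 + 5·x = 6 + 5x.
Every vertex has degree 3, so 3V = 2E.
Euler: V − E + F = 2 ⇒ (2E)/3 − E + (2 + x) = 2.
Multiply by 6: 2·(2E) − 3·(2E) + 6·(2 + x) = 12, i.e. 12 + 6x − (6 + 5x) = 12.
Collecting terms: x + 6 = 12, so x = 6.
Then 2E = 6 + 5·6 = 36, so E = 18, V = 2E/3 = 12, F = 2 + 6 = 8.

6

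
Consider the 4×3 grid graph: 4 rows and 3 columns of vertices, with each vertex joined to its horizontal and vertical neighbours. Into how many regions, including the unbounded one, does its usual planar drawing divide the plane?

The grid has V = 4·3 = 12 vertices and E = 4·2 + 3·3 = 17 edges.
F = 2 − V + E = 2 − 12 + 17 = 7.

7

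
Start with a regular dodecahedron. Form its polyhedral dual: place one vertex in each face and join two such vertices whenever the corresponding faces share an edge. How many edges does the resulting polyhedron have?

30

The base solid has V = 20, E = 30, F = 12.
The dual swaps V and F and preserves E: V′ = F = 12, E′ = E = 30, F′ = V = 20.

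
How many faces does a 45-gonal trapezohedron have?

The n-trapezohedron (dual of the n-antiprism) has V = 2·45 + 2 = 92, E = 4·45 = 180, F = 2·45 = 90.

90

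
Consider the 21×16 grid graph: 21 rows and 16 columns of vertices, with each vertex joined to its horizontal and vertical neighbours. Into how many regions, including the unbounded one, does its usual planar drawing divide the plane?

301

The grid has V = 21·16 = 336 vertices and E = 21·15 + 16·20 = 635 edges.
F = 2 − V + E = 2 − 336 + 635 = 301.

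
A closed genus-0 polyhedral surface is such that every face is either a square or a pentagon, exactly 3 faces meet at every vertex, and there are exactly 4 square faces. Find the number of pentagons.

4

Let x be the number of pentagons; then F = 4 + x.
Edge–face incidences: 2E = 4·4 + 5·x = 16 + 5x.
Every vertex has degree 3, so 3V = 2E.
Euler: V − E + F = 2 ⇒ (2E)/3 − E + (4 + x) = 2.
Multiply by 6: 2·(2E) − 3·(2E) + 6·(4 + x) = 12, i.e. 24 + 6x − (16 + 5x) = 12.
Collecting terms: x + 8 = 12, so x = 4.
Then 2E = 16 + 5·4 = 36, so E = 18, V = 2E/3 = 12, F = 4 + 4 = 8.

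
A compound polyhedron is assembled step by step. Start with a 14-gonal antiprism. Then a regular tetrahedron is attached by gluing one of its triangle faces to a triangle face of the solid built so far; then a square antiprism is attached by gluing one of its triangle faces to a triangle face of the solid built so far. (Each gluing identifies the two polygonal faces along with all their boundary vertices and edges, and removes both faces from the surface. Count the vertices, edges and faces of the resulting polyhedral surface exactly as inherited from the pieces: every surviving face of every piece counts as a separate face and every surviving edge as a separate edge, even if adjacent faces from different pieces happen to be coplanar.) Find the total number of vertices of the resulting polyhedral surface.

A 14-gonal antiprism: V=28, E=56, F=30.
Attach a regular tetrahedron (V=4, E=6, F=4) along a 3-gon: merge 3 vertices and 3 edges, delete both glued faces → V=29, E=59, F=32.
Attach a square antiprism (V=8, E=16, F=10) along a 3-gon: merge 3 vertices and 3 edges, delete both glued faces → V=34, E=72, F=40.
Check: V − E + F = 34 − 72 + 40 = 2.

34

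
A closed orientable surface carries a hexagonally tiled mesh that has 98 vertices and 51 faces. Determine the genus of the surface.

3

Every face is a hexagon, so 2E = 6·51 = 306, giving E = 153.
χ = V − E + F = 98 − 153 + 51 = -4.
For a closed orientable surface χ = 2 − 2g, so g = (2 − (-4))/2 = 3.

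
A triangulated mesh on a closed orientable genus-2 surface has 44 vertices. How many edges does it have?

χ = 2 − 2·2 = -2, and every face is a triangle so 3F = 2E.
V − E + F = -2 with E = 3F/2 gives 44 − (3/2 − 1)·F = -2, so F = 92 and E = 138.

138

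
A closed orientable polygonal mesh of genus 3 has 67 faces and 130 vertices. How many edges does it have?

For a closed orientable surface of genus 3, χ = 2 − 2·3 = -4.
E = V + F − (-4) = 130 + 67 − (-4) = 201.

201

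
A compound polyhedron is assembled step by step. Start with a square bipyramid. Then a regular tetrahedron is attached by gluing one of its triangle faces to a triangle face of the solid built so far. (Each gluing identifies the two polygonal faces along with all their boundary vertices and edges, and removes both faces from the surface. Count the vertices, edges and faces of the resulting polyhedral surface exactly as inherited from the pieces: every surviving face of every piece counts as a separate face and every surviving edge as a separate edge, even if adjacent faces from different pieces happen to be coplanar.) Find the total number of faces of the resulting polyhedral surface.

10

A square bipyramid: V=6, E=12, F=8.
Attach a regular tetrahedron (V=4, E=6, F=4) along a 3-gon: merge 3 vertices and 3 edges, delete both glued faces → V=7, E=15, F=10.
Check: V − E + F = 7 − 15 + 10 = 2.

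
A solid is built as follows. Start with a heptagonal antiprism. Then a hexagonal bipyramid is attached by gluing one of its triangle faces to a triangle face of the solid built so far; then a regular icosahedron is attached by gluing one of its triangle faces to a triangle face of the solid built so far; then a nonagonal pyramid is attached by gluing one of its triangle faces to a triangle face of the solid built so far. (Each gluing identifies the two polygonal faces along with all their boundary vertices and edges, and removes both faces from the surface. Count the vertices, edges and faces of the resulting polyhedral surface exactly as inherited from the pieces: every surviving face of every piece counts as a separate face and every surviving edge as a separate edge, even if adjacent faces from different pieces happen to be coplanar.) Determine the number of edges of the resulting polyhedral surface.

85

A heptagonal antiprism: V=14, E=28, F=16.
Attach a hexagonal bipyramid (V=8, E=18, F=12) along a 3-gon: merge 3 vertices and 3 edges, delete both glued faces → V=19, E=43, F=26.
Attach a regular icosahedron (V=12, E=30, F=20) along a 3-gon: merge 3 vertices and 3 edges, delete both glued faces → V=28, E=70, F=44.
Attach a nonagonal pyramid (V=10, E=18, F=10) along a 3-gon: merge 3 vertices and 3 edges, delete both glued faces → V=35, E=85, F=52.
Check: V − E + F = 35 − 85 + 52 = 2.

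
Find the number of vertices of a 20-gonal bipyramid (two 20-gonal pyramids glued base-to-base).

A bipyramid over an n-gon has 2n triangular faces and n + 2 vertices: V = 20 + 2 = 22, E = 3·20 = 60, F = 2·20 = 40.

22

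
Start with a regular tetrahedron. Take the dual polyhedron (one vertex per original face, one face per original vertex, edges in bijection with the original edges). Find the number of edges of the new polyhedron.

6

The base solid has V = 4, E = 6, F = 4.
The dual swaps V and F and preserves E: V′ = F = 4, E′ = E = 6, F′ = V = 4.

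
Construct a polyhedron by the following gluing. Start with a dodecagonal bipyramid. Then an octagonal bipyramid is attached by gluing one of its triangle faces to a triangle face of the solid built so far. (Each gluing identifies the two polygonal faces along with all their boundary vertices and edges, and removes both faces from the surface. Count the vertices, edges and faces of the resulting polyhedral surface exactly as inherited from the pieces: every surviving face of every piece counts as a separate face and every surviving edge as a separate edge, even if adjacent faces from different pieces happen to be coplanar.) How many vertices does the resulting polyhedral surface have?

21

A dodecagonal bipyramid: V=14, E=36, F=24.
Attach an octagonal bipyramid (V=10, E=24, F=16) along a 3-gon: merge 3 vertices and 3 edges, delete both glued faces → V=21, E=57, F=38.
Check: V − E + F = 21 − 57 + 38 = 2.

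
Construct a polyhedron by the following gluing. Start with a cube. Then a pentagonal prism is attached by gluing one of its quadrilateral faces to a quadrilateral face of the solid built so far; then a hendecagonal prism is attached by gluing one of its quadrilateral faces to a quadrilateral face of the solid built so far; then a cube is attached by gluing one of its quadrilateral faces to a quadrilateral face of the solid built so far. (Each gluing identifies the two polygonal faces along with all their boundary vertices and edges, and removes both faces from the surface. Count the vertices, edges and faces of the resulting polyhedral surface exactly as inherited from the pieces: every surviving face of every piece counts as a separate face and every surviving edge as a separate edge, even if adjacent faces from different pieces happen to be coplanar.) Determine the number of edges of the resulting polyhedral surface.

A cube: V=8, E=12, F=6.
Attach a pentagonal prism (V=10, E=15, F=7) along a 4-gon: merge 4 vertices and 4 edges, delete both glued faces → V=14, E=23, F=11.
Attach a hendecagonal prism (V=22, E=33, F=13) along a 4-gon: merge 4 vertices and 4 edges, delete both glued faces → V=32, E=52, F=22.
Attach a cube (V=8, E=12, F=6) along a 4-gon: merge 4 vertices and 4 edges, delete both glued faces → V=36, E=60, F=26.
Check: V − E + F = 36 − 60 + 26 = 2.

60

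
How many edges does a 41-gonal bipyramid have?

123

A bipyramid over an n-gon has 2n triangular faces and n + 2 vertices: V = 41 + 2 = 43, E = 3·41 = 123, F = 2·41 = 82.
Check: V − E + F = 43 − 123 + 82 = 2.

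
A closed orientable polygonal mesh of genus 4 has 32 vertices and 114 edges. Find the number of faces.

For a closed orientable surface of genus 4, χ = 2 − 2·4 = -6.
F = -6 − V + E = -6 − 32 + 114 = 76.

76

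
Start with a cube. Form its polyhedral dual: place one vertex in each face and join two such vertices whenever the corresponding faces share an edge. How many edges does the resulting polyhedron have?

The base solid has V = 8, E = 12, F = 6.
The dual swaps V and F and preserves E: V′ = F = 6, E′ = E = 12, F′ = V = 8.

12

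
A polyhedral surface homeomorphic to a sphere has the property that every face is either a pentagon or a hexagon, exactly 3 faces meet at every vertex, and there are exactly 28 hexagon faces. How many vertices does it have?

Let x be the number of pentagons; then F = 28 + x.
Edge–face incidences: 2E = 6·28 + 5·x = 168 + 5x.
Every vertex has degree 3, so 3V = 2E.
Euler: V − E + F = 2 ⇒ (2E)/3 − E + (28 + x) = 2.
Multiply by 6: 2·(2E) − 3·(2E) + 6·(28 + x) = 12, i.e. 168 + 6x − (168 + 5x) = 12.
Collecting terms: x = 12.
Then 2E = 168 + 5·12 = 228, so E = 114, V = 2E/3 = 76, F = 28 + 12 = 40.

76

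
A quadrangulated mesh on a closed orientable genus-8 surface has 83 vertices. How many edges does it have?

194

χ = 2 − 2·8 = -14, and every face is a square so 4F = 2E.
V − E + F = -14 with E = 4F/2 gives 83 − (4/2 − 1)·F = -14, so F = 97 and E = 194.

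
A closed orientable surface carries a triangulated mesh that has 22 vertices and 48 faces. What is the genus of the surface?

Every face is a triangle, so 2E = 3·48 = 144, giving E = 72.
χ = V − E + F = 22 − 72 + 48 = -2.
For a closed orientable surface χ = 2 − 2g, so g = (2 − (-2))/2 = 2.

2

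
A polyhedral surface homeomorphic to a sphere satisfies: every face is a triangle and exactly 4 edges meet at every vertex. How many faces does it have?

8

Each face has 3 edges and each edge borders two faces, so 2E = 3F.
Each vertex has degree 4, so 4V = 2E and hence V = 3F/4.
Euler: V − E + F = 2 ⇒ (3F/4) − (3F/2) + F = 2.
Multiply by 8: (6 − 12 + 8)F = 16, i.e. 2F = 16.
So F = 8, E = 3·8/2 = 12, V = 3·8/4 = 6.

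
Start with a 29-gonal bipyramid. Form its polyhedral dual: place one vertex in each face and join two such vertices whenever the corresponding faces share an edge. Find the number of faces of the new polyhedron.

The base solid has V = 31, E = 87, F = 58.
The dual swaps V and F and preserves E: V′ = F = 58, E′ = E = 87, F′ = V = 31.

31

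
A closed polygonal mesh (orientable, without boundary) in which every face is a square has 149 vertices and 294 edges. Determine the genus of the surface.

Every face is a square and each edge borders two faces, so 4F = 2·294, giving F = 147.
χ = V − E + F = 149 − 294 + 147 = 2.
For a closed orientable surface χ = 2 − 2g, so g = (2 − (2))/2 = 0.

0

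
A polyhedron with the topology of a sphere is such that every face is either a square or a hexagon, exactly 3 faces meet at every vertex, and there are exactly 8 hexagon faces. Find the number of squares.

6

Let x be the number of squares; then F = 8 + x.
Edge–face incidences: 2E = 6·8 + 4·x = 48 + 4x.
Every vertex has degree 3, so 3V = 2E.
Euler: V − E + F = 2 ⇒ (2E)/3 − E + (8 + x) = 2.
Multiply by 6: 2·(2E) − 3·(2E) + 6·(8 + x) = 12, i.e. 48 + 6x − (48 + 4x) = 12.
Collecting terms: 2x = 12, so x = 6.
Then 2E = 48 + 4·6 = 72, so E = 36, V = 2E/3 = 24, F = 8 + 6 = 14.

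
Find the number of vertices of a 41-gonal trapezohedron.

The n-trapezohedron (dual of the n-antiprism) has V = 2·41 + 2 = 84, E = 4·41 = 164, F = 2·41 = 82.

84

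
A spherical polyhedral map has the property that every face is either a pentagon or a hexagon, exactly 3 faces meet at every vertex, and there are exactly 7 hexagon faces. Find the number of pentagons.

12

Let x be the number of pentagons; then F = 7 + x.
Edge–face incidences: 2E = 6·7 + 5·x = 42 + 5x.
Every vertex has degree 3, so 3V = 2E.
Euler: V − E + F = 2 ⇒ (2E)/3 − E + (7 + x) = 2.
Multiply by 6: 2·(2E) − 3·(2E) + 6·(7 + x) = 12, i.e. 42 + 6x − (42 + 5x) = 12.
Collecting terms: x = 12.
Then 2E = 42 + 5·12 = 102, so E = 51, V = 2E/3 = 34, F = 7 + 12 = 19.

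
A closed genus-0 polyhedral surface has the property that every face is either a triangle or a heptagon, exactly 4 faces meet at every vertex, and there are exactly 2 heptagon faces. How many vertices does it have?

14

Let x be the number of triangles; then F = 2 + x.
Edge–face incidences: 2E = 7·2 + 3·x = 14 + 3x.
Every vertex has degree 4, so 4V = 2E.
Euler: V − E + F = 2 ⇒ (2E)/4 − E + (2 + x) = 2.
Multiply by 8: 2·(2E) − 4·(2E) + 8·(2 + x) = 16, i.e. 16 + 8x − 2·(14 + 3x) = 16.
Collecting terms: 2x − 12 = 16, so 2x = 28, so x = 14.
Then 2E = 14 + 3·14 = 56, so E = 28, V = 2E/4 = 14, F = 2 + 14 = 16.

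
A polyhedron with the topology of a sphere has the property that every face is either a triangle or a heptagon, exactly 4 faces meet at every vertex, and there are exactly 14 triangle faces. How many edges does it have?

28

Let x be the number of heptagons; then F = 14 + x.
Edge–face incidences: 2E = 3·14 + 7·x = 42 + 7x.
Every vertex has degree 4, so 4V = 2E.
Euler: V − E + F = 2 ⇒ (2E)/4 − E + (14 + x) = 2.
Multiply by 8: 2·(2E) − 4·(2E) + 8·(14 + x) = 16, i.e. 112 + 8x − 2·(42 + 7x) = 16.
Collecting terms: −6x + 28 = 16, so −6x = −12, so x = 2.
Then 2E = 42 + 7·2 = 56, so E = 28, V = 2E/4 = 14, F = 14 + 2 = 16.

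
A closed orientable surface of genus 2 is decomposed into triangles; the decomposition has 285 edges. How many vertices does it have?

χ = 2 − 2·2 = -2, and every face is a triangle so 3F = 2E.
F = 2E/3 = 190. Then V = -2 + E − F = -2 + 285 − 190 = 93.

93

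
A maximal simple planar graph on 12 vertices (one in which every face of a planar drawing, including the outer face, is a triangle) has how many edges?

30

In a plane triangulation 3F = 2E and V − E + F = 2, so E = 3V − 6 = 3·12 − 6 = 30.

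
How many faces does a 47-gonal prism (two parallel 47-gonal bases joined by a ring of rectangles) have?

A prism on an n-gon has two n-gon bases and n rectangular sides: V = 2·47 = 94, E = 3·47 = 141, F = 47 + 2 = 49.

49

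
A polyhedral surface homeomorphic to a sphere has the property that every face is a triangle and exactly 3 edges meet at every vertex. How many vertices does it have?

Each face has 3 edges and each edge borders two faces, so 2E = 3F.
Each vertex has degree 3, so 3V = 2E and hence V = 3F/3.
Euler: V − E + F = 2 ⇒ (3F/3) − (3F/2) + F = 2.
Multiply by 6: (6 − 9 + 6)F = 12, i.e. 3F = 12.
So F = 4, E = 3·4/2 = 6, V = 3·4/3 = 4.

4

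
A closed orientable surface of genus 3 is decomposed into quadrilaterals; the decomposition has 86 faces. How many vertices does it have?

χ = 2 − 2·3 = -4, and every face is a square so 4F = 2E.
E = 4·86/2 = 172. Then V = -4 + E − F = -4 + 172 − 86 = 82.

82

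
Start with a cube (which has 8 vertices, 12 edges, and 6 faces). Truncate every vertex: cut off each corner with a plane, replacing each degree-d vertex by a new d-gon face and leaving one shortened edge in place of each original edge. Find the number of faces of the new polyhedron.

14

Truncation replaces each original edge-end by a new vertex, so V′ = 2E = 24.
Each original edge survives, and each old vertex of degree d contributes d new edges; summing degrees gives Σd = 2E, so E′ = E + 2E = 3E = 36.
Each original face survives and each original vertex becomes one new face: F′ = F + V = 14.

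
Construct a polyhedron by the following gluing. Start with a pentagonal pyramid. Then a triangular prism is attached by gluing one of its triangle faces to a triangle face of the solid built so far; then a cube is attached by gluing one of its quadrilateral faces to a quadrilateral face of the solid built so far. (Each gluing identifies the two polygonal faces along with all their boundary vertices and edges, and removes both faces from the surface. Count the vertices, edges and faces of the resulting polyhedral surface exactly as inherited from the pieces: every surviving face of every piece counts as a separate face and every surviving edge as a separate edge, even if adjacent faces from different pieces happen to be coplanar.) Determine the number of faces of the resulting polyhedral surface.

13

A pentagonal pyramid: V=6, E=10, F=6.
Attach a triangular prism (V=6, E=9, F=5) along a 3-gon: merge 3 vertices and 3 edges, delete both glued faces → V=9, E=16, F=9.
Attach a cube (V=8, E=12, F=6) along a 4-gon: merge 4 vertices and 4 edges, delete both glued faces → V=13, E=24, F=13.
Check: V − E + F = 13 − 24 + 13 = 2.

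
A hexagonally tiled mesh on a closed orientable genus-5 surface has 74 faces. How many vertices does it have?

140

χ = 2 − 2·5 = -8, and every face is a hexagon so 6F = 2E.
E = 6·74/2 = 222. Then V = -8 + E − F = -8 + 222 − 74 = 140.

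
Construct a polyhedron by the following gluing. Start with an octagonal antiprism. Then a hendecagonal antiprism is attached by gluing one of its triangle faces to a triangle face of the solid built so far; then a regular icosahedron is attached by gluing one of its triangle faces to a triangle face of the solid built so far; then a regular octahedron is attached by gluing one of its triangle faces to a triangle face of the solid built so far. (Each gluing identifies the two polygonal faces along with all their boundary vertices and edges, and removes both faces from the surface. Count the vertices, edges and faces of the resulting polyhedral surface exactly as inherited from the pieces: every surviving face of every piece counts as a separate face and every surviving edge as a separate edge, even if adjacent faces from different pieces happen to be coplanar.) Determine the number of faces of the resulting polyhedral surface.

An octagonal antiprism: V=16, E=32, F=18.
Attach a hendecagonal antiprism (V=22, E=44, F=24) along a 3-gon: merge 3 vertices and 3 edges, delete both glued faces → V=35, E=73, F=40.
Attach a regular icosahedron (V=12, E=30, F=20) along a 3-gon: merge 3 vertices and 3 edges, delete both glued faces → V=44, E=100, F=58.
Attach a regular octahedron (V=6, E=12, F=8) along a 3-gon: merge 3 vertices and 3 edges, delete both glued faces → V=47, E=109, F=64.
Check: V − E + F = 47 − 109 + 64 = 2.

64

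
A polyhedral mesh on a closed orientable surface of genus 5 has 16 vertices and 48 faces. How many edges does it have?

72

For a closed orientable surface of genus 5, χ = 2 − 2·5 = -8.
E = V + F − (-8) = 16 + 48 − (-8) = 72.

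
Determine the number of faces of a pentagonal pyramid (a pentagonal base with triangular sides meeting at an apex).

6

A pyramid on an n-gon base has one n-gon and n triangles: V = 5 + 1 = 6, E = 2·5 = 10, F = 5 + 1 = 6.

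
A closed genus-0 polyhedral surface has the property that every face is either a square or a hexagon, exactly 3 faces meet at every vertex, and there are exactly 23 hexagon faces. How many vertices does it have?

54

Let x be the number of squares; then F = 23 + x.
Edge–face incidences: 2E = 6·23 + 4·x = 138 + 4x.
Every vertex has degree 3, so 3V = 2E.
Euler: V − E + F = 2 ⇒ (2E)/3 − E + (23 + x) = 2.
Multiply by 6: 2·(2E) − 3·(2E) + 6·(23 + x) = 12, i.e. 138 + 6x − (138 + 4x) = 12.
Collecting terms: 2x = 12, so x = 6.
Then 2E = 138 + 4·6 = 162, so E = 81, V = 2E/3 = 54, F = 23 + 6 = 29.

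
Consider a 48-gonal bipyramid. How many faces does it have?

96

A bipyramid over an n-gon has 2n triangular faces and n + 2 vertices: V = 48 + 2 = 50, E = 3·48 = 144, F = 2·48 = 96.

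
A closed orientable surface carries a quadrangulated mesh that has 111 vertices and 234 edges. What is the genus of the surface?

4

Every face is a square and each edge borders two faces, so 4F = 2·234, giving F = 117.
χ = V − E + F = 111 − 234 + 117 = -6.
For a closed orientable surface χ = 2 − 2g, so g = (2 − (-6))/2 = 4.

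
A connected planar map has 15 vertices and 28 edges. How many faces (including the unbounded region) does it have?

Euler's formula for a connected plane graph: V − E + F = 2, so F = 2 − 15 + 28 = 15.

15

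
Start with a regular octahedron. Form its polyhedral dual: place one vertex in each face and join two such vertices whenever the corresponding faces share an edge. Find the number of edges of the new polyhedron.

The base solid has V = 6, E = 12, F = 8.
The dual swaps V and F and preserves E: V′ = F = 8, E′ = E = 12, F′ = V = 6.

12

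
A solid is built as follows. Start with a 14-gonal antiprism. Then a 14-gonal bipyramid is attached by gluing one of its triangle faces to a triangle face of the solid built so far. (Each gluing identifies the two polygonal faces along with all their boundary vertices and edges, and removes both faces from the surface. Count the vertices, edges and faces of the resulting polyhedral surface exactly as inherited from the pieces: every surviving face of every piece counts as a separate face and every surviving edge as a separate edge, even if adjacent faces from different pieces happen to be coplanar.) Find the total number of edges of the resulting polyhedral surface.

A 14-gonal antiprism: V=28, E=56, F=30.
Attach a 14-gonal bipyramid (V=16, E=42, F=28) along a 3-gon: merge 3 vertices and 3 edges, delete both glued faces → V=41, E=95, F=56.
Check: V − E + F = 41 − 95 + 56 = 2.

95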